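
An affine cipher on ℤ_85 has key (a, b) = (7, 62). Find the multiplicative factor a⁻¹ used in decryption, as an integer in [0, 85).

Apply the Euclidean algorithm to 85 and 7:
85 = 12×7 + 1
7 = 7×1 + 0
The gcd is 1. Working backward:
1 = 85 − 12·7
So 7·(-12) ≡ 1 (mod 85), and -12 ≡ 73 (mod 85).

73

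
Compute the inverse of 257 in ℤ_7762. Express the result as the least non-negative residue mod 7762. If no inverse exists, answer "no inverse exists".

2537

gcd(7762, 257) by repeated division:
7762 = 30×257 + 52
257 = 4×52 + 49
52 = 1×49 + 3
49 = 16×3 + 1
3 = 3×1 + 0
The gcd is 1. Working backward:
1 = 49 − 16·3
1 = −16·52 + 17·49
1 = 17·257 − 84·52
1 = −84·7762 + 2537·257
So 257·2537 ≡ 1 (mod 7762).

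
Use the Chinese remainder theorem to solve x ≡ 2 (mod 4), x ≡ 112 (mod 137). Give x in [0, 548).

386

Write x = 2 + 4·k. Then 4·k ≡ 112 − 2 ≡ 110 (mod 137).
Need 4⁻¹ mod 137. Extended Euclid on (137, 4):
137 = 34·4 + 1
4 = 4·1 + 0
Back-substitute:
1 = 137 − 34·4
4⁻¹ ≡ 103 (mod 137), so k ≡ 103·110 ≡ 96 (mod 137).
x = 2 + 4·96 = 386.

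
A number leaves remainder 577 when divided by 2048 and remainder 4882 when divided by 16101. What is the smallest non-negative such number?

2114113

Write x = 577 + 2048·k. Then 2048·k ≡ 4882 − 577 ≡ 4305 (mod 16101).
Need 2048⁻¹ mod 16101. Extended Euclid on (16101, 2048):
16101 = 7*2048 + 1765
2048 = 1*1765 + 283
1765 = 6*283 + 67
283 = 4*67 + 15
67 = 4*15 + 7
15 = 2*7 + 1
7 = 7*1 + 0
Back-substitute:
1 = 15 − 2·7
1 = −2·67 + 9·15
1 = 9·283 − 38·67
1 = −38·1765 + 237·283
1 = 237·2048 − 275·1765
1 = −275·16101 + 2162·2048
2048⁻¹ ≡ 2162 (mod 16101), so k ≡ 2162·4305 ≡ 1032 (mod 16101).
x = 577 + 2048·1032 = 2114113.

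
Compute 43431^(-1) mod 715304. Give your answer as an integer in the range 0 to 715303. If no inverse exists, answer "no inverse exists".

169047

Apply the Euclidean algorithm to 715304 and 43431:
715304 = 16·43431 + 20408
43431 = 2·20408 + 2615
20408 = 7·2615 + 2103
2615 = 1·2103 + 512
2103 = 4·512 + 55
512 = 9·55 + 17
55 = 3·17 + 4
17 = 4·4 + 1
4 = 4·1 + 0
gcd = 1, so the inverse exists. Back-substitute:
1 = 17 − 4·4
1 = −4·55 + 13·17
1 = 13·512 − 121·55
1 = −121·2103 + 497·512
1 = 497·2615 − 618·2103
1 = −618·20408 + 4823·2615
1 = 4823·43431 − 10264·20408
1 = −10264·715304 + 169047·43431
So 43431·169047 ≡ 1 (mod 715304).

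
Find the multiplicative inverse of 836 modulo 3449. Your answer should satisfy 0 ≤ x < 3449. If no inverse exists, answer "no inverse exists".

854

Extended Euclidean algorithm:
3449 = 4·836 + 105
836 = 7·105 + 101
105 = 1·101 + 4
101 = 25·4 + 1
4 = 4·1 + 0
Since gcd(836, 3449) = 1, back-substitute to write 1 as a combination:
1 = 101 − 25·4
1 = −25·105 + 26·101
1 = 26·836 − 207·105
1 = −207·3449 + 854·836
So 836·854 ≡ 1 (mod 3449).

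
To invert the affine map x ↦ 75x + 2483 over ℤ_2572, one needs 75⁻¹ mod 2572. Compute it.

Apply the Euclidean algorithm to 2572 and 75:
2572 = 34·75 + 22
75 = 3·22 + 9
22 = 2·9 + 4
9 = 2·4 + 1
4 = 4·1 + 0
Since gcd(75, 2572) = 1, back-substitute to write 1 as a combination:
1 = 9 − 2·4
1 = −2·22 + 5·9
1 = 5·75 − 17·22
1 = −17·2572 + 583·75
So 75·583 ≡ 1 (mod 2572).

583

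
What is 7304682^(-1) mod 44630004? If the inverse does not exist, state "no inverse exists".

Euclidean algorithm on 44630004, 7304682:
44630004 = 6·7304682 + 801912
7304682 = 9·801912 + 87474
801912 = 9·87474 + 14646
87474 = 5·14646 + 14244
14646 = 1·14244 + 402
14244 = 35·402 + 174
402 = 2·174 + 54
174 = 3·54 + 12
54 = 4·12 + 6
12 = 2·6 + 0
gcd(7304682, 44630004) = 6 ≠ 1, so 7304682 has no multiplicative inverse modulo 44630004.

no inverse exists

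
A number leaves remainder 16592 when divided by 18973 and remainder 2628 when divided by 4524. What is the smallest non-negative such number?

38569728

Write x = 16592 + 18973·k. Then 18973·k ≡ 2628 − 16592 ≡ 4132 (mod 4524).
Need 18973⁻¹ mod 4524. Extended Euclid on (4524, 877):
4524 = 5*877 + 139
877 = 6*139 + 43
139 = 3*43 + 10
43 = 4*10 + 3
10 = 3*3 + 1
3 = 3*1 + 0
Back-substitute:
1 = 10 − 3·3
1 = −3·43 + 13·10
1 = 13·139 − 42·43
1 = −42·877 + 265·139
1 = 265·4524 − 1367·877
18973⁻¹ ≡ 3157 (mod 4524), so k ≡ 3157·4132 ≡ 2032 (mod 4524).
x = 16592 + 18973·2032 = 38569728.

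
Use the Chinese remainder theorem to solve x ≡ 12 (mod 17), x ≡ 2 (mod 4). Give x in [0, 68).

46

Write x = 12 + 17·k. Then 17·k ≡ 2 − 12 ≡ 2 (mod 4).
Need 17⁻¹ mod 4. Extended Euclid on (4, 1):
4 = 4×1 + 0
17⁻¹ ≡ 1 (mod 4), so k ≡ 1·2 ≡ 2 (mod 4).
x = 12 + 17·2 = 46.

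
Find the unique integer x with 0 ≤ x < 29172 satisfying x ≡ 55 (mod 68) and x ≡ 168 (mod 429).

11751

Write x = 55 + 68·k. Then 68·k ≡ 168 − 55 ≡ 113 (mod 429).
Need 68⁻¹ mod 429. Extended Euclid on (429, 68):
429 = 6·68 + 21
68 = 3·21 + 5
21 = 4·5 + 1
5 = 5·1 + 0
Back-substitute:
1 = 21 − 4·5
1 = −4·68 + 13·21
1 = 13·429 − 82·68
68⁻¹ ≡ 347 (mod 429), so k ≡ 347·113 ≡ 172 (mod 429).
x = 55 + 68·172 = 11751.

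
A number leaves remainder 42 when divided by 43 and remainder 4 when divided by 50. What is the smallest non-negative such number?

Write x = 42 + 43·k. Then 43·k ≡ 4 − 42 ≡ 12 (mod 50).
Need 43⁻¹ mod 50. Extended Euclid on (50, 43):
50 = 1*43 + 7
43 = 6*7 + 1
7 = 7*1 + 0
Back-substitute:
1 = 43 − 6·7
1 = −6·50 + 7·43
43⁻¹ ≡ 7 (mod 50), so k ≡ 7·12 ≡ 34 (mod 50).
x = 42 + 43·34 = 1504.

1504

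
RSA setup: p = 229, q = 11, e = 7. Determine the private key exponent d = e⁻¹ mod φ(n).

φ(n) = (p−1)(q−1) = 228·10 = 2280.
Need d with 7·d ≡ 1 (mod 2280). Apply the extended Euclidean algorithm:
2280 = 325×7 + 5
7 = 1×5 + 2
5 = 2×2 + 1
2 = 2×1 + 0
Back-substitute:
1 = 5 − 2·2
1 = −2·7 + 3·5
1 = 3·2280 − 977·7
So 7·(-977) ≡ 1 (mod 2280), hence d ≡ -977 ≡ 1303 (mod 2280).

1303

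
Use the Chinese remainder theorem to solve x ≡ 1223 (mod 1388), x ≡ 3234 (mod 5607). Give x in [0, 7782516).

Write x = 1223 + 1388·k. Then 1388·k ≡ 3234 − 1223 ≡ 2011 (mod 5607).
Need 1388⁻¹ mod 5607. Extended Euclid on (5607, 1388):
5607 = 4×1388 + 55
1388 = 25×55 + 13
55 = 4×13 + 3
13 = 4×3 + 1
3 = 3×1 + 0
Back-substitute:
1 = 13 − 4·3
1 = −4·55 + 17·13
1 = 17·1388 − 429·55
1 = −429·5607 + 1733·1388
1388⁻¹ ≡ 1733 (mod 5607), so k ≡ 1733·2011 ≡ 3116 (mod 5607).
x = 1223 + 1388·3116 = 4326231.

4326231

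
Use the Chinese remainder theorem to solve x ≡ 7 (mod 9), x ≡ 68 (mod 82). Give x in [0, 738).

Write x = 7 + 9·k. Then 9·k ≡ 68 − 7 ≡ 61 (mod 82).
Need 9⁻¹ mod 82. Extended Euclid on (82, 9):
82 = 9*9 + 1
9 = 9*1 + 0
Back-substitute:
1 = 82 − 9·9
9⁻¹ ≡ 73 (mod 82), so k ≡ 73·61 ≡ 25 (mod 82).
x = 7 + 9·25 = 232.

232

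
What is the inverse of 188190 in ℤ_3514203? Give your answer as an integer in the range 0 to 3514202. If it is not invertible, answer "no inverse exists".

Compute gcd(188190, 3514203):
3514203 = 18·188190 + 126783
188190 = 1·126783 + 61407
126783 = 2·61407 + 3969
61407 = 15·3969 + 1872
3969 = 2·1872 + 225
1872 = 8·225 + 72
225 = 3·72 + 9
72 = 8·9 + 0
Since gcd = 9 > 1, 188190 is not a unit mod 3514203.

no inverse exists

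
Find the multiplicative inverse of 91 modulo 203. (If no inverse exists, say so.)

no inverse exists

Compute gcd(91, 203):
203 = 2·91 + 21
91 = 4·21 + 7
21 = 3·7 + 0
Since gcd = 7 > 1, 91 is not a unit mod 203.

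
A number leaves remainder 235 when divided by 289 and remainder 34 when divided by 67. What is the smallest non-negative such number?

235

Write x = 235 + 289·k. Then 289·k ≡ 34 − 235 ≡ 0 (mod 67).
Need 289⁻¹ mod 67. Extended Euclid on (67, 21):
67 = 3·21 + 4
21 = 5·4 + 1
4 = 4·1 + 0
Back-substitute:
1 = 21 − 5·4
1 = −5·67 + 16·21
289⁻¹ ≡ 16 (mod 67), so k ≡ 16·0 ≡ 0 (mod 67).
x = 235 + 289·0 = 235.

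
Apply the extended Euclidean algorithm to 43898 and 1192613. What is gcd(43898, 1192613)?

Apply Euclid's algorithm to 1192613 and 43898:
1192613 = 27*43898 + 7367
43898 = 5*7367 + 7063
7367 = 1*7063 + 304
7063 = 23*304 + 71
304 = 4*71 + 20
71 = 3*20 + 11
20 = 1*11 + 9
11 = 1*9 + 2
9 = 4*2 + 1
2 = 2*1 + 0
gcd(43898, 1192613) = 1.
Working backward:
1 = 9 − 4·2
1 = −4·11 + 5·9
1 = 5·20 − 9·11
1 = −9·71 + 32·20
1 = 32·304 − 137·71
1 = −137·7063 + 3183·304
1 = 3183·7367 − 3320·7063
1 = −3320·43898 + 19783·7367
1 = 19783·1192613 − 537461·43898
So 1 = (19783)·1192613 + (-537461)·43898.

1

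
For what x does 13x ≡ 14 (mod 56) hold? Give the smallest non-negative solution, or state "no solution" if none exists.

First find gcd(13, 56):
56 = 4·13 + 4
13 = 3·4 + 1
4 = 4·1 + 0
gcd = 1, so a unique solution mod 56 exists.
Back-substitute for the Bézout coefficients:
1 = 13 − 3·4
1 = −3·56 + 13·13
So 13·(13) ≡ 1 (mod 56), giving 13⁻¹ ≡ 13.
x ≡ 13⁻¹·14 ≡ 13·14 ≡ 14 (mod 56).

14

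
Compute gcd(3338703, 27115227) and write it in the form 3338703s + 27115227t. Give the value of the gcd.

9

Repeated division:
27115227 = 8*3338703 + 405603
3338703 = 8*405603 + 93879
405603 = 4*93879 + 30087
93879 = 3*30087 + 3618
30087 = 8*3618 + 1143
3618 = 3*1143 + 189
1143 = 6*189 + 9
189 = 21*9 + 0
gcd(3338703, 27115227) = 9.
Working backward:
9 = 1143 − 6·189
9 = −6·3618 + 19·1143
9 = 19·30087 − 158·3618
9 = −158·93879 + 493·30087
9 = 493·405603 − 2130·93879
9 = −2130·3338703 + 17533·405603
9 = 17533·27115227 − 142394·3338703
So 9 = (17533)·27115227 + (-142394)·3338703.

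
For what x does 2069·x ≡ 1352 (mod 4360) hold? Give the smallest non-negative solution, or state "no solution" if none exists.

3248

First find gcd(2069, 4360):
4360 = 2·2069 + 222
2069 = 9·222 + 71
222 = 3·71 + 9
71 = 7·9 + 8
9 = 1·8 + 1
8 = 8·1 + 0
gcd = 1, so a unique solution mod 4360 exists.
Back-substitute for the Bézout coefficients:
1 = 9 − 8
1 = −71 + 8·9
1 = 8·222 − 25·71
1 = −25·2069 + 233·222
1 = 233·4360 − 491·2069
So 2069·(-491) ≡ 1 (mod 4360), giving 2069⁻¹ ≡ 3869.
x ≡ 2069⁻¹·1352 ≡ 3869·1352 ≡ 3248 (mod 4360).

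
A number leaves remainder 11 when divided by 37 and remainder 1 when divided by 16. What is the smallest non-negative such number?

Write x = 11 + 37·k. Then 37·k ≡ 1 − 11 ≡ 6 (mod 16).
Need 37⁻¹ mod 16. Extended Euclid on (16, 5):
16 = 3×5 + 1
5 = 5×1 + 0
Back-substitute:
1 = 16 − 3·5
37⁻¹ ≡ 13 (mod 16), so k ≡ 13·6 ≡ 14 (mod 16).
x = 11 + 37·14 = 529.

529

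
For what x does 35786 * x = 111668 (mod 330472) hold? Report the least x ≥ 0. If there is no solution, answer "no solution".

First find gcd(35786, 330472):
330472 = 9·35786 + 8398
35786 = 4·8398 + 2194
8398 = 3·2194 + 1816
2194 = 1·1816 + 378
1816 = 4·378 + 304
378 = 1·304 + 74
304 = 4·74 + 8
74 = 9·8 + 2
8 = 4·2 + 0
gcd = 2 and 2 | 111668, so solutions exist. Divide through by 2: 17893x ≡ 55834 (mod 165236).
Now find 17893⁻¹ mod 165236:
165236 = 9·17893 + 4199
17893 = 4·4199 + 1097
4199 = 3·1097 + 908
1097 = 1·908 + 189
908 = 4·189 + 152
189 = 1·152 + 37
152 = 4·37 + 4
37 = 9·4 + 1
4 = 4·1 + 0
Back-substitute:
1 = 37 − 9·4
1 = −9·152 + 37·37
1 = 37·189 − 46·152
1 = −46·908 + 221·189
1 = 221·1097 − 267·908
1 = −267·4199 + 1022·1097
1 = 1022·17893 − 4355·4199
1 = −4355·165236 + 40217·17893
So 17893⁻¹ ≡ 40217 (mod 165236).
Then x ≡ 40217·55834 ≡ 83974 (mod 165236); the smallest non-negative solution is x = 83974.

83974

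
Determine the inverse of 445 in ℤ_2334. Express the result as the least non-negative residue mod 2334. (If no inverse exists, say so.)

2077

Apply the Euclidean algorithm to 2334 and 445:
2334 = 5*445 + 109
445 = 4*109 + 9
109 = 12*9 + 1
9 = 9*1 + 0
Since gcd(445, 2334) = 1, back-substitute to write 1 as a combination:
1 = 109 − 12·9
1 = −12·445 + 49·109
1 = 49·2334 − 257·445
Thus 445·(-257) ≡ 1 (mod 2334); reducing, -257 mod 2334 = 2077.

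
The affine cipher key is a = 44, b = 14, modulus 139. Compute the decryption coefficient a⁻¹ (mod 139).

79

Run Euclid on (139, 44):
139 = 3×44 + 7
44 = 6×7 + 2
7 = 3×2 + 1
2 = 2×1 + 0
gcd = 1, so the inverse exists. Back-substitute:
1 = 7 − 3·2
1 = −3·44 + 19·7
1 = 19·139 − 60·44
Thus 44·(-60) ≡ 1 (mod 139); reducing, -60 mod 139 = 79.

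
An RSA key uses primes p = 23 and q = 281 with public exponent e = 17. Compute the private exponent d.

5073

φ(n) = (p−1)(q−1) = 22·280 = 6160.
Need d with 17·d ≡ 1 (mod 6160). Apply the extended Euclidean algorithm:
6160 = 362×17 + 6
17 = 2×6 + 5
6 = 1×5 + 1
5 = 5×1 + 0
Back-substitute:
1 = 6 − 5
1 = −17 + 3·6
1 = 3·6160 − 1087·17
So 17·(-1087) ≡ 1 (mod 6160), hence d ≡ -1087 ≡ 5073 (mod 6160).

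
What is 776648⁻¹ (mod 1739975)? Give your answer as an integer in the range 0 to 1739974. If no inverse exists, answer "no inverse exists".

1336837

gcd(1739975, 776648) by repeated division:
1739975 = 2×776648 + 186679
776648 = 4×186679 + 29932
186679 = 6×29932 + 7087
29932 = 4×7087 + 1584
7087 = 4×1584 + 751
1584 = 2×751 + 82
751 = 9×82 + 13
82 = 6×13 + 4
13 = 3×4 + 1
4 = 4×1 + 0
gcd = 1, so the inverse exists. Back-substitute:
1 = 13 − 3·4
1 = −3·82 + 19·13
1 = 19·751 − 174·82
1 = −174·1584 + 367·751
1 = 367·7087 − 1642·1584
1 = −1642·29932 + 6935·7087
1 = 6935·186679 − 43252·29932
1 = −43252·776648 + 179943·186679
1 = 179943·1739975 − 403138·776648
So 776648·(-403138) ≡ 1 (mod 1739975), and -403138 ≡ 1336837 (mod 1739975).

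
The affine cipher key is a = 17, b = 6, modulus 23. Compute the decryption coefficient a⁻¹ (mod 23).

19

Run Euclid on (23, 17):
23 = 1*17 + 6
17 = 2*6 + 5
6 = 1*5 + 1
5 = 5*1 + 0
The gcd is 1. Working backward:
1 = 6 − 5
1 = −17 + 3·6
1 = 3·23 − 4·17
So 17·(-4) ≡ 1 (mod 23), and -4 ≡ 19 (mod 23).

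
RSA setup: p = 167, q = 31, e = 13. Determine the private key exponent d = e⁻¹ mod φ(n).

φ(n) = (p−1)(q−1) = 166·30 = 4980.
Need d with 13·d ≡ 1 (mod 4980). Apply the extended Euclidean algorithm:
4980 = 383*13 + 1
13 = 13*1 + 0
Back-substitute:
1 = 4980 − 383·13
So 13·(-383) ≡ 1 (mod 4980), hence d ≡ -383 ≡ 4597 (mod 4980).

4597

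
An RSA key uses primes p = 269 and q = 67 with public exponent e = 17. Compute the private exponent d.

2081

φ(n) = (p−1)(q−1) = 268·66 = 17688.
Need d with 17·d ≡ 1 (mod 17688). Apply the extended Euclidean algorithm:
17688 = 1040·17 + 8
17 = 2·8 + 1
8 = 8·1 + 0
Back-substitute:
1 = 17 − 2·8
1 = −2·17688 + 2081·17
So 17·2081 ≡ 1 (mod 17688), hence d = 2081.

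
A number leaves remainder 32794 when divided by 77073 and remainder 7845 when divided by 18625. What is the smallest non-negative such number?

1020248095

Write x = 32794 + 77073·k. Then 77073·k ≡ 7845 − 32794 ≡ 12301 (mod 18625).
Need 77073⁻¹ mod 18625. Extended Euclid on (18625, 2573):
18625 = 7×2573 + 614
2573 = 4×614 + 117
614 = 5×117 + 29
117 = 4×29 + 1
29 = 29×1 + 0
Back-substitute:
1 = 117 − 4·29
1 = −4·614 + 21·117
1 = 21·2573 − 88·614
1 = −88·18625 + 637·2573
77073⁻¹ ≡ 637 (mod 18625), so k ≡ 637·12301 ≡ 13237 (mod 18625).
x = 32794 + 77073·13237 = 1020248095.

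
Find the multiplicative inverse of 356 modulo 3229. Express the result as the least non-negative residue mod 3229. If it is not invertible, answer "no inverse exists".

2712

Apply the Euclidean algorithm to 3229 and 356:
3229 = 9·356 + 25
356 = 14·25 + 6
25 = 4·6 + 1
6 = 6·1 + 0
gcd = 1, so the inverse exists. Back-substitute:
1 = 25 − 4·6
1 = −4·356 + 57·25
1 = 57·3229 − 517·356
Thus 356·(-517) ≡ 1 (mod 3229); reducing, -517 mod 3229 = 2712.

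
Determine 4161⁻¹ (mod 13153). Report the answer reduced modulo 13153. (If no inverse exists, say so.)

Extended Euclidean algorithm:
13153 = 3*4161 + 670
4161 = 6*670 + 141
670 = 4*141 + 106
141 = 1*106 + 35
106 = 3*35 + 1
35 = 35*1 + 0
The gcd is 1. Working backward:
1 = 106 − 3·35
1 = −3·141 + 4·106
1 = 4·670 − 19·141
1 = −19·4161 + 118·670
1 = 118·13153 − 373·4161
Hence 4161⁻¹ ≡ -373 ≡ 12780 (mod 13153).

12780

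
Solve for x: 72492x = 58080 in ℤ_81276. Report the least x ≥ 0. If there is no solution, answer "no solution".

2066

First find gcd(72492, 81276):
81276 = 1×72492 + 8784
72492 = 8×8784 + 2220
8784 = 3×2220 + 2124
2220 = 1×2124 + 96
2124 = 22×96 + 12
96 = 8×12 + 0
gcd = 12 and 12 | 58080, so solutions exist. Divide through by 12: 6041x ≡ 4840 (mod 6773).
Now find 6041⁻¹ mod 6773:
6773 = 1·6041 + 732
6041 = 8·732 + 185
732 = 3·185 + 177
185 = 1·177 + 8
177 = 22·8 + 1
8 = 8·1 + 0
Back-substitute:
1 = 177 − 22·8
1 = −22·185 + 23·177
1 = 23·732 − 91·185
1 = −91·6041 + 751·732
1 = 751·6773 − 842·6041
So 6041·(-842) ≡ 1 (mod 6773), i.e. 6041⁻¹ ≡ 5931.
Then x ≡ 5931·4840 ≡ 2066 (mod 6773); the smallest non-negative solution is x = 2066.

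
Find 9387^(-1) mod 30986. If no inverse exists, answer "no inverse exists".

29593

Run Euclid on (30986, 9387):
30986 = 3×9387 + 2825
9387 = 3×2825 + 912
2825 = 3×912 + 89
912 = 10×89 + 22
89 = 4×22 + 1
22 = 22×1 + 0
Since gcd(9387, 30986) = 1, back-substitute to write 1 as a combination:
1 = 89 − 4·22
1 = −4·912 + 41·89
1 = 41·2825 − 127·912
1 = −127·9387 + 422·2825
1 = 422·30986 − 1393·9387
Thus 9387·(-1393) ≡ 1 (mod 30986); reducing, -1393 mod 30986 = 29593.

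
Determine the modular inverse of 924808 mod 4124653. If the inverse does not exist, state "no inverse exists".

Extended Euclidean algorithm:
4124653 = 4·924808 + 425421
924808 = 2·425421 + 73966
425421 = 5·73966 + 55591
73966 = 1·55591 + 18375
55591 = 3·18375 + 466
18375 = 39·466 + 201
466 = 2·201 + 64
201 = 3·64 + 9
64 = 7·9 + 1
9 = 9·1 + 0
The gcd is 1. Working backward:
1 = 64 − 7·9
1 = −7·201 + 22·64
1 = 22·466 − 51·201
1 = −51·18375 + 2011·466
1 = 2011·55591 − 6084·18375
1 = −6084·73966 + 8095·55591
1 = 8095·425421 − 46559·73966
1 = −46559·924808 + 101213·425421
1 = 101213·4124653 − 451411·924808
Thus 924808·(-451411) ≡ 1 (mod 4124653); reducing, -451411 mod 4124653 = 3673242.

3673242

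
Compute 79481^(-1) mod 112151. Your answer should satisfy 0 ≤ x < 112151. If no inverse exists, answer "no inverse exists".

26402

Extended Euclidean algorithm:
112151 = 1×79481 + 32670
79481 = 2×32670 + 14141
32670 = 2×14141 + 4388
14141 = 3×4388 + 977
4388 = 4×977 + 480
977 = 2×480 + 17
480 = 28×17 + 4
17 = 4×4 + 1
4 = 4×1 + 0
The gcd is 1. Working backward:
1 = 17 − 4·4
1 = −4·480 + 113·17
1 = 113·977 − 230·480
1 = −230·4388 + 1033·977
1 = 1033·14141 − 3329·4388
1 = −3329·32670 + 7691·14141
1 = 7691·79481 − 18711·32670
1 = −18711·112151 + 26402·79481
So 79481·26402 ≡ 1 (mod 112151).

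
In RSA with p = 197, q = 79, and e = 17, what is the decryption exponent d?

8993

φ(n) = (p−1)(q−1) = 196·78 = 15288.
Need d with 17·d ≡ 1 (mod 15288). Apply the extended Euclidean algorithm:
15288 = 899×17 + 5
17 = 3×5 + 2
5 = 2×2 + 1
2 = 2×1 + 0
Back-substitute:
1 = 5 − 2·2
1 = −2·17 + 7·5
1 = 7·15288 − 6295·17
So 17·(-6295) ≡ 1 (mod 15288), hence d ≡ -6295 ≡ 8993 (mod 15288).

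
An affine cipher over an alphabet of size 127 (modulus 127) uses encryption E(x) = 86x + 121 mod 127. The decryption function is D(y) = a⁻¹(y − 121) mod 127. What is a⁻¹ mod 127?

96

Apply the Euclidean algorithm to 127 and 86:
127 = 1×86 + 41
86 = 2×41 + 4
41 = 10×4 + 1
4 = 4×1 + 0
Since gcd(86, 127) = 1, back-substitute to write 1 as a combination:
1 = 41 − 10·4
1 = −10·86 + 21·41
1 = 21·127 − 31·86
So 86·(-31) ≡ 1 (mod 127), and -31 ≡ 96 (mod 127).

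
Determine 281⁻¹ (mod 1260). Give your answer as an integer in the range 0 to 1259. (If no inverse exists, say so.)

Run Euclid on (1260, 281):
1260 = 4·281 + 136
281 = 2·136 + 9
136 = 15·9 + 1
9 = 9·1 + 0
Since gcd(281, 1260) = 1, back-substitute to write 1 as a combination:
1 = 136 − 15·9
1 = −15·281 + 31·136
1 = 31·1260 − 139·281
Hence 281⁻¹ ≡ -139 ≡ 1121 (mod 1260).

1121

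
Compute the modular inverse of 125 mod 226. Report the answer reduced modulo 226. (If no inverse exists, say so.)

gcd(226, 125) by repeated division:
226 = 1*125 + 101
125 = 1*101 + 24
101 = 4*24 + 5
24 = 4*5 + 4
5 = 1*4 + 1
4 = 4*1 + 0
Since gcd(125, 226) = 1, back-substitute to write 1 as a combination:
1 = 5 − 4
1 = −24 + 5·5
1 = 5·101 − 21·24
1 = −21·125 + 26·101
1 = 26·226 − 47·125
Thus 125·(-47) ≡ 1 (mod 226); reducing, -47 mod 226 = 179.

179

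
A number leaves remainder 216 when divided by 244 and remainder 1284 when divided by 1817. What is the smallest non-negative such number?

321076

Write x = 216 + 244·k. Then 244·k ≡ 1284 − 216 ≡ 1068 (mod 1817).
Need 244⁻¹ mod 1817. Extended Euclid on (1817, 244):
1817 = 7×244 + 109
244 = 2×109 + 26
109 = 4×26 + 5
26 = 5×5 + 1
5 = 5×1 + 0
Back-substitute:
1 = 26 − 5·5
1 = −5·109 + 21·26
1 = 21·244 − 47·109
1 = −47·1817 + 350·244
244⁻¹ ≡ 350 (mod 1817), so k ≡ 350·1068 ≡ 1315 (mod 1817).
x = 216 + 244·1315 = 321076.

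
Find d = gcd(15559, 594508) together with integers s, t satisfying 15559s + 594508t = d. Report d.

Repeated division:
594508 = 38*15559 + 3266
15559 = 4*3266 + 2495
3266 = 1*2495 + 771
2495 = 3*771 + 182
771 = 4*182 + 43
182 = 4*43 + 10
43 = 4*10 + 3
10 = 3*3 + 1
3 = 3*1 + 0
gcd(15559, 594508) = 1.
Express as a combination:
1 = 10 − 3·3
1 = −3·43 + 13·10
1 = 13·182 − 55·43
1 = −55·771 + 233·182
1 = 233·2495 − 754·771
1 = −754·3266 + 987·2495
1 = 987·15559 − 4702·3266
1 = −4702·594508 + 179663·15559
So 1 = (-4702)·594508 + (179663)·15559.

1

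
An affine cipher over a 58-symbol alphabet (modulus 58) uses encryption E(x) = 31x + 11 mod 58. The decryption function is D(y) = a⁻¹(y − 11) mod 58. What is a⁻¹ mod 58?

Run Euclid on (58, 31):
58 = 1*31 + 27
31 = 1*27 + 4
27 = 6*4 + 3
4 = 1*3 + 1
3 = 3*1 + 0
Since gcd(31, 58) = 1, back-substitute to write 1 as a combination:
1 = 4 − 3
1 = −27 + 7·4
1 = 7·31 − 8·27
1 = −8·58 + 15·31
So 31·15 ≡ 1 (mod 58).

15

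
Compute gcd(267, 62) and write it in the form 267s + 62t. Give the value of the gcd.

1

Apply Euclid's algorithm to 267 and 62:
267 = 4*62 + 19
62 = 3*19 + 5
19 = 3*5 + 4
5 = 1*4 + 1
4 = 4*1 + 0
gcd(267, 62) = 1.
Back-substituting:
1 = 5 − 4
1 = −19 + 4·5
1 = 4·62 − 13·19
1 = −13·267 + 56·62
So 1 = (-13)·267 + (56)·62.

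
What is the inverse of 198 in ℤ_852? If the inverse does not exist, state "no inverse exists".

no inverse exists

Euclidean algorithm on 852, 198:
852 = 4*198 + 60
198 = 3*60 + 18
60 = 3*18 + 6
18 = 3*6 + 0
gcd(198, 852) = 6 ≠ 1, so 198 has no multiplicative inverse modulo 852.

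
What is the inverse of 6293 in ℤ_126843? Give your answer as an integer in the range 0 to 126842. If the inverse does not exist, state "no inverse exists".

28259

Extended Euclidean algorithm:
126843 = 20·6293 + 983
6293 = 6·983 + 395
983 = 2·395 + 193
395 = 2·193 + 9
193 = 21·9 + 4
9 = 2·4 + 1
4 = 4·1 + 0
Since gcd(6293, 126843) = 1, back-substitute to write 1 as a combination:
1 = 9 − 2·4
1 = −2·193 + 43·9
1 = 43·395 − 88·193
1 = −88·983 + 219·395
1 = 219·6293 − 1402·983
1 = −1402·126843 + 28259·6293
So 6293·28259 ≡ 1 (mod 126843).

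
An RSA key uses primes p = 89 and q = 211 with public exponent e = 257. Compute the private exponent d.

φ(n) = (p−1)(q−1) = 88·210 = 18480.
Need d with 257·d ≡ 1 (mod 18480). Apply the extended Euclidean algorithm:
18480 = 71*257 + 233
257 = 1*233 + 24
233 = 9*24 + 17
24 = 1*17 + 7
17 = 2*7 + 3
7 = 2*3 + 1
3 = 3*1 + 0
Back-substitute:
1 = 7 − 2·3
1 = −2·17 + 5·7
1 = 5·24 − 7·17
1 = −7·233 + 68·24
1 = 68·257 − 75·233
1 = −75·18480 + 5393·257
So 257·5393 ≡ 1 (mod 18480), hence d = 5393.

5393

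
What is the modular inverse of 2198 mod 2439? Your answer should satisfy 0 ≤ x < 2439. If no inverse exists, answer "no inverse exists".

1346

Apply the Euclidean algorithm to 2439 and 2198:
2439 = 1·2198 + 241
2198 = 9·241 + 29
241 = 8·29 + 9
29 = 3·9 + 2
9 = 4·2 + 1
2 = 2·1 + 0
Since gcd(2198, 2439) = 1, back-substitute to write 1 as a combination:
1 = 9 − 4·2
1 = −4·29 + 13·9
1 = 13·241 − 108·29
1 = −108·2198 + 985·241
1 = 985·2439 − 1093·2198
So 2198·(-1093) ≡ 1 (mod 2439), and -1093 ≡ 1346 (mod 2439).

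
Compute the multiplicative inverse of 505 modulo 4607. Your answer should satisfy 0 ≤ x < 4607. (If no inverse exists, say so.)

520

Apply the Euclidean algorithm to 4607 and 505:
4607 = 9×505 + 62
505 = 8×62 + 9
62 = 6×9 + 8
9 = 1×8 + 1
8 = 8×1 + 0
gcd = 1, so the inverse exists. Back-substitute:
1 = 9 − 8
1 = −62 + 7·9
1 = 7·505 − 57·62
1 = −57·4607 + 520·505
So 505·520 ≡ 1 (mod 4607).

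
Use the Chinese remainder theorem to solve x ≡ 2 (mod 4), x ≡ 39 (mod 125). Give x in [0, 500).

414

Write x = 2 + 4·k. Then 4·k ≡ 39 − 2 ≡ 37 (mod 125).
Need 4⁻¹ mod 125. Extended Euclid on (125, 4):
125 = 31·4 + 1
4 = 4·1 + 0
Back-substitute:
1 = 125 − 31·4
4⁻¹ ≡ 94 (mod 125), so k ≡ 94·37 ≡ 103 (mod 125).
x = 2 + 4·103 = 414.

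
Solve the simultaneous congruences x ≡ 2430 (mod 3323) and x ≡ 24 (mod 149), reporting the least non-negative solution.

Write x = 2430 + 3323·k. Then 3323·k ≡ 24 − 2430 ≡ 127 (mod 149).
Need 3323⁻¹ mod 149. Extended Euclid on (149, 45):
149 = 3*45 + 14
45 = 3*14 + 3
14 = 4*3 + 2
3 = 1*2 + 1
2 = 2*1 + 0
Back-substitute:
1 = 3 − 2
1 = −14 + 5·3
1 = 5·45 − 16·14
1 = −16·149 + 53·45
3323⁻¹ ≡ 53 (mod 149), so k ≡ 53·127 ≡ 26 (mod 149).
x = 2430 + 3323·26 = 88828.

88828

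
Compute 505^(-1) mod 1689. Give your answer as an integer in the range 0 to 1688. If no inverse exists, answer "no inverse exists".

1291

Extended Euclidean algorithm:
1689 = 3×505 + 174
505 = 2×174 + 157
174 = 1×157 + 17
157 = 9×17 + 4
17 = 4×4 + 1
4 = 4×1 + 0
The gcd is 1. Working backward:
1 = 17 − 4·4
1 = −4·157 + 37·17
1 = 37·174 − 41·157
1 = −41·505 + 119·174
1 = 119·1689 − 398·505
Thus 505·(-398) ≡ 1 (mod 1689); reducing, -398 mod 1689 = 1291.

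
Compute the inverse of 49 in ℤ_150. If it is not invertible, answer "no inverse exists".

gcd(150, 49) by repeated division:
150 = 3*49 + 3
49 = 16*3 + 1
3 = 3*1 + 0
gcd = 1, so the inverse exists. Back-substitute:
1 = 49 − 16·3
1 = −16·150 + 49·49
So 49·49 ≡ 1 (mod 150).

49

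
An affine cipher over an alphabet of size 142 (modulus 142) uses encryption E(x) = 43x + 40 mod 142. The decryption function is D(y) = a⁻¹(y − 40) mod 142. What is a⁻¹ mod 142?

109

gcd(142, 43) by repeated division:
142 = 3×43 + 13
43 = 3×13 + 4
13 = 3×4 + 1
4 = 4×1 + 0
Since gcd(43, 142) = 1, back-substitute to write 1 as a combination:
1 = 13 − 3·4
1 = −3·43 + 10·13
1 = 10·142 − 33·43
Hence 43⁻¹ ≡ -33 ≡ 109 (mod 142).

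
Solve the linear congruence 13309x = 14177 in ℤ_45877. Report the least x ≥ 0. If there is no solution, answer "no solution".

First find gcd(13309, 45877):
45877 = 3×13309 + 5950
13309 = 2×5950 + 1409
5950 = 4×1409 + 314
1409 = 4×314 + 153
314 = 2×153 + 8
153 = 19×8 + 1
8 = 8×1 + 0
gcd = 1, so a unique solution mod 45877 exists.
Back-substitute for the Bézout coefficients:
1 = 153 − 19·8
1 = −19·314 + 39·153
1 = 39·1409 − 175·314
1 = −175·5950 + 739·1409
1 = 739·13309 − 1653·5950
1 = −1653·45877 + 5698·13309
So 13309·(5698) ≡ 1 (mod 45877), giving 13309⁻¹ ≡ 5698.
x ≡ 13309⁻¹·14177 ≡ 5698·14177 ≡ 37026 (mod 45877).

37026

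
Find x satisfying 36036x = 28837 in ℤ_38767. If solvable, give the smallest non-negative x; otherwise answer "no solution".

7158

First find gcd(36036, 38767):
38767 = 1×36036 + 2731
36036 = 13×2731 + 533
2731 = 5×533 + 66
533 = 8×66 + 5
66 = 13×5 + 1
5 = 5×1 + 0
gcd = 1, so a unique solution mod 38767 exists.
Back-substitute for the Bézout coefficients:
1 = 66 − 13·5
1 = −13·533 + 105·66
1 = 105·2731 − 538·533
1 = −538·36036 + 7099·2731
1 = 7099·38767 − 7637·36036
So 36036·(-7637) ≡ 1 (mod 38767), giving 36036⁻¹ ≡ 31130.
x ≡ 36036⁻¹·28837 ≡ 31130·28837 ≡ 7158 (mod 38767).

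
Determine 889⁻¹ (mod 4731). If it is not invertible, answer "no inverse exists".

3358

Run Euclid on (4731, 889):
4731 = 5·889 + 286
889 = 3·286 + 31
286 = 9·31 + 7
31 = 4·7 + 3
7 = 2·3 + 1
3 = 3·1 + 0
The gcd is 1. Working backward:
1 = 7 − 2·3
1 = −2·31 + 9·7
1 = 9·286 − 83·31
1 = −83·889 + 258·286
1 = 258·4731 − 1373·889
Hence 889⁻¹ ≡ -1373 ≡ 3358 (mod 4731).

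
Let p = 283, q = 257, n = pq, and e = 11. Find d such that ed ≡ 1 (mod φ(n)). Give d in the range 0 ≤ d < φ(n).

6563

φ(n) = (p−1)(q−1) = 282·256 = 72192.
Need d with 11·d ≡ 1 (mod 72192). Apply the extended Euclidean algorithm:
72192 = 6562·11 + 10
11 = 1·10 + 1
10 = 10·1 + 0
Back-substitute:
1 = 11 − 10
1 = −72192 + 6563·11
So 11·6563 ≡ 1 (mod 72192), hence d = 6563.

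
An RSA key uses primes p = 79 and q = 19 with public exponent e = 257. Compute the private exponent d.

φ(n) = (p−1)(q−1) = 78·18 = 1404.
Need d with 257·d ≡ 1 (mod 1404). Apply the extended Euclidean algorithm:
1404 = 5*257 + 119
257 = 2*119 + 19
119 = 6*19 + 5
19 = 3*5 + 4
5 = 1*4 + 1
4 = 4*1 + 0
Back-substitute:
1 = 5 − 4
1 = −19 + 4·5
1 = 4·119 − 25·19
1 = −25·257 + 54·119
1 = 54·1404 − 295·257
So 257·(-295) ≡ 1 (mod 1404), hence d ≡ -295 ≡ 1109 (mod 1404).

1109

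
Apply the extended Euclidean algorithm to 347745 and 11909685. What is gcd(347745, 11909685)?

15

Repeated division:
11909685 = 34*347745 + 86355
347745 = 4*86355 + 2325
86355 = 37*2325 + 330
2325 = 7*330 + 15
330 = 22*15 + 0
gcd(347745, 11909685) = 15.
Express as a combination:
15 = 2325 − 7·330
15 = −7·86355 + 260·2325
15 = 260·347745 − 1047·86355
15 = −1047·11909685 + 35858·347745
So 15 = (-1047)·11909685 + (35858)·347745.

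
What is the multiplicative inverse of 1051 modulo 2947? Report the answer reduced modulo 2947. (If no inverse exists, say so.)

gcd(2947, 1051) by repeated division:
2947 = 2×1051 + 845
1051 = 1×845 + 206
845 = 4×206 + 21
206 = 9×21 + 17
21 = 1×17 + 4
17 = 4×4 + 1
4 = 4×1 + 0
gcd = 1, so the inverse exists. Back-substitute:
1 = 17 − 4·4
1 = −4·21 + 5·17
1 = 5·206 − 49·21
1 = −49·845 + 201·206
1 = 201·1051 − 250·845
1 = −250·2947 + 701·1051
So 1051·701 ≡ 1 (mod 2947).

701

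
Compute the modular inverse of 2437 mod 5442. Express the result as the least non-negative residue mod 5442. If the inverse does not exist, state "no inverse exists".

Run Euclid on (5442, 2437):
5442 = 2*2437 + 568
2437 = 4*568 + 165
568 = 3*165 + 73
165 = 2*73 + 19
73 = 3*19 + 16
19 = 1*16 + 3
16 = 5*3 + 1
3 = 3*1 + 0
The gcd is 1. Working backward:
1 = 16 − 5·3
1 = −5·19 + 6·16
1 = 6·73 − 23·19
1 = −23·165 + 52·73
1 = 52·568 − 179·165
1 = −179·2437 + 768·568
1 = 768·5442 − 1715·2437
So 2437·(-1715) ≡ 1 (mod 5442), and -1715 ≡ 3727 (mod 5442).

3727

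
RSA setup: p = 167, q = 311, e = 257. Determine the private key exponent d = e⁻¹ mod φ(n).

45453

φ(n) = (p−1)(q−1) = 166·310 = 51460.
Need d with 257·d ≡ 1 (mod 51460). Apply the extended Euclidean algorithm:
51460 = 200·257 + 60
257 = 4·60 + 17
60 = 3·17 + 9
17 = 1·9 + 8
9 = 1·8 + 1
8 = 8·1 + 0
Back-substitute:
1 = 9 − 8
1 = −17 + 2·9
1 = 2·60 − 7·17
1 = −7·257 + 30·60
1 = 30·51460 − 6007·257
So 257·(-6007) ≡ 1 (mod 51460), hence d ≡ -6007 ≡ 45453 (mod 51460).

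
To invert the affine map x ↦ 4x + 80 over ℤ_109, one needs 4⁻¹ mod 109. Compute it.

Run Euclid on (109, 4):
109 = 27×4 + 1
4 = 4×1 + 0
gcd = 1, so the inverse exists. Back-substitute:
1 = 109 − 27·4
So 4·(-27) ≡ 1 (mod 109), and -27 ≡ 82 (mod 109).

82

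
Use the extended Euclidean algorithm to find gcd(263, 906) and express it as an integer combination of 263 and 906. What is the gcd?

1

Apply Euclid's algorithm to 906 and 263:
906 = 3×263 + 117
263 = 2×117 + 29
117 = 4×29 + 1
29 = 29×1 + 0
gcd(263, 906) = 1.
Working backward:
1 = 117 − 4·29
1 = −4·263 + 9·117
1 = 9·906 − 31·263
So 1 = (9)·906 + (-31)·263.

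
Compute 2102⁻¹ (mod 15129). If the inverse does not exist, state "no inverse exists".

4484

Extended Euclidean algorithm:
15129 = 7×2102 + 415
2102 = 5×415 + 27
415 = 15×27 + 10
27 = 2×10 + 7
10 = 1×7 + 3
7 = 2×3 + 1
3 = 3×1 + 0
The gcd is 1. Working backward:
1 = 7 − 2·3
1 = −2·10 + 3·7
1 = 3·27 − 8·10
1 = −8·415 + 123·27
1 = 123·2102 − 623·415
1 = −623·15129 + 4484·2102
So 2102·4484 ≡ 1 (mod 15129).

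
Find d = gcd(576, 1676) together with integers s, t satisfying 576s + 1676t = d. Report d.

Euclidean algorithm:
1676 = 2×576 + 524
576 = 1×524 + 52
524 = 10×52 + 4
52 = 13×4 + 0
gcd(576, 1676) = 4.
Express as a combination:
4 = 524 − 10·52
4 = −10·576 + 11·524
4 = 11·1676 − 32·576
So 4 = (11)·1676 + (-32)·576.

4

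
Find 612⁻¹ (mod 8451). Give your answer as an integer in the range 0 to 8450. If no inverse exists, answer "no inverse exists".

no inverse exists

Compute gcd(612, 8451):
8451 = 13×612 + 495
612 = 1×495 + 117
495 = 4×117 + 27
117 = 4×27 + 9
27 = 3×9 + 0
Since gcd = 9 > 1, 612 is not a unit mod 8451.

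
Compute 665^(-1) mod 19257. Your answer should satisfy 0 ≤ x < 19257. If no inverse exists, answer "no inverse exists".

Compute gcd(665, 19257):
19257 = 28·665 + 637
665 = 1·637 + 28
637 = 22·28 + 21
28 = 1·21 + 7
21 = 3·7 + 0
gcd(665, 19257) = 7 ≠ 1, so 665 has no multiplicative inverse modulo 19257.

no inverse exists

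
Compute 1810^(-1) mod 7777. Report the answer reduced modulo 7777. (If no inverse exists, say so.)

Apply the Euclidean algorithm to 7777 and 1810:
7777 = 4×1810 + 537
1810 = 3×537 + 199
537 = 2×199 + 139
199 = 1×139 + 60
139 = 2×60 + 19
60 = 3×19 + 3
19 = 6×3 + 1
3 = 3×1 + 0
Since gcd(1810, 7777) = 1, back-substitute to write 1 as a combination:
1 = 19 − 6·3
1 = −6·60 + 19·19
1 = 19·139 − 44·60
1 = −44·199 + 63·139
1 = 63·537 − 170·199
1 = −170·1810 + 573·537
1 = 573·7777 − 2462·1810
Thus 1810·(-2462) ≡ 1 (mod 7777); reducing, -2462 mod 7777 = 5315.

5315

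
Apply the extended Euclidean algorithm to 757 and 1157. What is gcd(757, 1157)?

Apply Euclid's algorithm to 1157 and 757:
1157 = 1·757 + 400
757 = 1·400 + 357
400 = 1·357 + 43
357 = 8·43 + 13
43 = 3·13 + 4
13 = 3·4 + 1
4 = 4·1 + 0
gcd(757, 1157) = 1.
Working backward:
1 = 13 − 3·4
1 = −3·43 + 10·13
1 = 10·357 − 83·43
1 = −83·400 + 93·357
1 = 93·757 − 176·400
1 = −176·1157 + 269·757
So 1 = (-176)·1157 + (269)·757.

1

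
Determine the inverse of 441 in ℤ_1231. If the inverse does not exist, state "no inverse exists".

Extended Euclidean algorithm:
1231 = 2×441 + 349
441 = 1×349 + 92
349 = 3×92 + 73
92 = 1×73 + 19
73 = 3×19 + 16
19 = 1×16 + 3
16 = 5×3 + 1
3 = 3×1 + 0
The gcd is 1. Working backward:
1 = 16 − 5·3
1 = −5·19 + 6·16
1 = 6·73 − 23·19
1 = −23·92 + 29·73
1 = 29·349 − 110·92
1 = −110·441 + 139·349
1 = 139·1231 − 388·441
So 441·(-388) ≡ 1 (mod 1231), and -388 ≡ 843 (mod 1231).

843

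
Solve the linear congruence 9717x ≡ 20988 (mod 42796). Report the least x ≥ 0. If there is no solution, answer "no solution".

First find gcd(9717, 42796):
42796 = 4×9717 + 3928
9717 = 2×3928 + 1861
3928 = 2×1861 + 206
1861 = 9×206 + 7
206 = 29×7 + 3
7 = 2×3 + 1
3 = 3×1 + 0
gcd = 1, so a unique solution mod 42796 exists.
Back-substitute for the Bézout coefficients:
1 = 7 − 2·3
1 = −2·206 + 59·7
1 = 59·1861 − 533·206
1 = −533·3928 + 1125·1861
1 = 1125·9717 − 2783·3928
1 = −2783·42796 + 12257·9717
So 9717·(12257) ≡ 1 (mod 42796), giving 9717⁻¹ ≡ 12257.
x ≡ 9717⁻¹·20988 ≡ 12257·20988 ≡ 3160 (mod 42796).

3160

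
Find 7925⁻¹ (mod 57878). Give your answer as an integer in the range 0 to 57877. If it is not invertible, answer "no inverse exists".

Apply the Euclidean algorithm to 57878 and 7925:
57878 = 7×7925 + 2403
7925 = 3×2403 + 716
2403 = 3×716 + 255
716 = 2×255 + 206
255 = 1×206 + 49
206 = 4×49 + 10
49 = 4×10 + 9
10 = 1×9 + 1
9 = 9×1 + 0
The gcd is 1. Working backward:
1 = 10 − 9
1 = −49 + 5·10
1 = 5·206 − 21·49
1 = −21·255 + 26·206
1 = 26·716 − 73·255
1 = −73·2403 + 245·716
1 = 245·7925 − 808·2403
1 = −808·57878 + 5901·7925
So 7925·5901 ≡ 1 (mod 57878).

5901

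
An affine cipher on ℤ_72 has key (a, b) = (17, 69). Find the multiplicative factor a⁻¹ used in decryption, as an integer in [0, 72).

17

Run Euclid on (72, 17):
72 = 4×17 + 4
17 = 4×4 + 1
4 = 4×1 + 0
gcd = 1, so the inverse exists. Back-substitute:
1 = 17 − 4·4
1 = −4·72 + 17·17
So 17·17 ≡ 1 (mod 72).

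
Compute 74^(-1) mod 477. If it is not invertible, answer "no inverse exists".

419

Extended Euclidean algorithm:
477 = 6·74 + 33
74 = 2·33 + 8
33 = 4·8 + 1
8 = 8·1 + 0
The gcd is 1. Working backward:
1 = 33 − 4·8
1 = −4·74 + 9·33
1 = 9·477 − 58·74
So 74·(-58) ≡ 1 (mod 477), and -58 ≡ 419 (mod 477).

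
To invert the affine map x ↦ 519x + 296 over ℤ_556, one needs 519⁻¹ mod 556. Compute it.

Apply the Euclidean algorithm to 556 and 519:
556 = 1×519 + 37
519 = 14×37 + 1
37 = 37×1 + 0
Since gcd(519, 556) = 1, back-substitute to write 1 as a combination:
1 = 519 − 14·37
1 = −14·556 + 15·519
So 519·15 ≡ 1 (mod 556).

15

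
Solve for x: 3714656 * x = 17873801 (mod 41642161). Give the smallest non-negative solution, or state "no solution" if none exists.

First find gcd(3714656, 41642161):
41642161 = 11*3714656 + 780945
3714656 = 4*780945 + 590876
780945 = 1*590876 + 190069
590876 = 3*190069 + 20669
190069 = 9*20669 + 4048
20669 = 5*4048 + 429
4048 = 9*429 + 187
429 = 2*187 + 55
187 = 3*55 + 22
55 = 2*22 + 11
22 = 2*11 + 0
gcd = 11 and 11 | 17873801, so solutions exist. Divide through by 11: 337696x ≡ 1624891 (mod 3785651).
Now find 337696⁻¹ mod 3785651:
3785651 = 11·337696 + 70995
337696 = 4·70995 + 53716
70995 = 1·53716 + 17279
53716 = 3·17279 + 1879
17279 = 9·1879 + 368
1879 = 5·368 + 39
368 = 9·39 + 17
39 = 2·17 + 5
17 = 3·5 + 2
5 = 2·2 + 1
2 = 2·1 + 0
Back-substitute:
1 = 5 − 2·2
1 = −2·17 + 7·5
1 = 7·39 − 16·17
1 = −16·368 + 151·39
1 = 151·1879 − 771·368
1 = −771·17279 + 7090·1879
1 = 7090·53716 − 22041·17279
1 = −22041·70995 + 29131·53716
1 = 29131·337696 − 138565·70995
1 = −138565·3785651 + 1553346·337696
So 337696⁻¹ ≡ 1553346 (mod 3785651).
Then x ≡ 1553346·1624891 ≡ 3272754 (mod 3785651); the smallest non-negative solution is x = 3272754.

3272754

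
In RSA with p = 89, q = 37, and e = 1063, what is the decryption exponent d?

φ(n) = (p−1)(q−1) = 88·36 = 3168.
Need d with 1063·d ≡ 1 (mod 3168). Apply the extended Euclidean algorithm:
3168 = 2·1063 + 1042
1063 = 1·1042 + 21
1042 = 49·21 + 13
21 = 1·13 + 8
13 = 1·8 + 5
8 = 1·5 + 3
5 = 1·3 + 2
3 = 1·2 + 1
2 = 2·1 + 0
Back-substitute:
1 = 3 − 2
1 = −5 + 2·3
1 = 2·8 − 3·5
1 = −3·13 + 5·8
1 = 5·21 − 8·13
1 = −8·1042 + 397·21
1 = 397·1063 − 405·1042
1 = −405·3168 + 1207·1063
So 1063·1207 ≡ 1 (mod 3168), hence d = 1207.

1207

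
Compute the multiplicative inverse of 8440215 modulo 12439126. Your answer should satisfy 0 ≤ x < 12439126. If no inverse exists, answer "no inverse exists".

Compute gcd(8440215, 12439126):
12439126 = 1×8440215 + 3998911
8440215 = 2×3998911 + 442393
3998911 = 9×442393 + 17374
442393 = 25×17374 + 8043
17374 = 2×8043 + 1288
8043 = 6×1288 + 315
1288 = 4×315 + 28
315 = 11×28 + 7
28 = 4×7 + 0
Since gcd = 7 > 1, 8440215 is not a unit mod 12439126.

no inverse exists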